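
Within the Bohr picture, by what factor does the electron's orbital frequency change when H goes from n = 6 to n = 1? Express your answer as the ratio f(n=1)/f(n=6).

216

f ∝ Z^2 · n^-3; with Z fixed, f ∝ n^-3.
f(n=1)/f(n=6) = (1/6)^-3 = 216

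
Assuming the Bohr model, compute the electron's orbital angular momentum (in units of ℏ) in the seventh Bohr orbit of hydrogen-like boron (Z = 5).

7

L_n = nℏ, so L/ℏ = n = 7.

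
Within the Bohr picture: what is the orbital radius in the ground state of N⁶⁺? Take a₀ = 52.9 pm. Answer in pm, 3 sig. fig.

r_n = n²a₀/Z = 1² × 52.9 / 7
    = 1 × 52.9 / 7 = 7.56 pm

7.56 pm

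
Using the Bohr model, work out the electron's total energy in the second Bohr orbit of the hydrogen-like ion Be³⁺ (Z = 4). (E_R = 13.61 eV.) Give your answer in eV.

E_n = −E_R·Z²/n² = −13.61 × 4²/2² = -54.44 eV

-54.44 eV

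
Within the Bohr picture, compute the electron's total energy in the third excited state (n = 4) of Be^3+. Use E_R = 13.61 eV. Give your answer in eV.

E_n = −E_R·Z²/n² = −13.61 × 4²/4² = -13.61 eV

-13.61 eV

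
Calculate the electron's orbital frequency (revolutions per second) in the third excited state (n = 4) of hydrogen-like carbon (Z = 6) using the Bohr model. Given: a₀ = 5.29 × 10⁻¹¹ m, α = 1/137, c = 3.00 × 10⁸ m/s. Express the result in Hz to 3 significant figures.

r = n²a₀/Z = 1.41 × 10⁻¹⁰ m, v = Zαc/n = 3.28 × 10⁶ m/s
f = v/(2πr) = 3.71 × 10¹⁵ Hz

3.71 × 10¹⁵ Hz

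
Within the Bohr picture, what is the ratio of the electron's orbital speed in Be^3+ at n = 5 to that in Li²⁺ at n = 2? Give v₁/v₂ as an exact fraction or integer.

8/15

v ∝ Z^1 · n^-1
v₁/v₂ = (4/3)^1 · (5/2)^-1 = 8/15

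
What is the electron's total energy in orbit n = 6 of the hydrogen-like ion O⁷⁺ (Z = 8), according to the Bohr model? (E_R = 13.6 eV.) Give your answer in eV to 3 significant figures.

E_n = −E_R·Z²/n² = −13.6 × 8²/6² = -24.2 eV

-24.2 eV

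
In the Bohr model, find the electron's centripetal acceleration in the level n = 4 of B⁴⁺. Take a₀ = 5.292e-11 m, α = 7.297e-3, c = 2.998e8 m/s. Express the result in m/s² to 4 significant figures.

r = n²a₀/Z = 1.693e-10 m, v = Zαc/n = 2.735e6 m/s
a = v²/r = (2.735e6)² / 1.693e-10 = 4.416e22 m/s²

4.416e22 m/s²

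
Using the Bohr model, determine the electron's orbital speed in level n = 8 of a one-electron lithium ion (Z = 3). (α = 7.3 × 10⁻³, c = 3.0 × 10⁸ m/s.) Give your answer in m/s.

v_n = Zαc/n = 3 × 0.0073 × 3.0 × 10⁸ / 8
    = 8.2 × 10⁵ m/s

8.2 × 10⁵ m/s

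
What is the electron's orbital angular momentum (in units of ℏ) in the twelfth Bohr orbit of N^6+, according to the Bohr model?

L_n = nℏ, so L/ℏ = n = 12.

12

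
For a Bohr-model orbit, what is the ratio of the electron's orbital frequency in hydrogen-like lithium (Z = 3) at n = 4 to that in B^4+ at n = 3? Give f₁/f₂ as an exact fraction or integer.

243/1600

f ∝ Z^2 · n^-3
f₁/f₂ = (3/5)^2 · (4/3)^-3 = 243/1600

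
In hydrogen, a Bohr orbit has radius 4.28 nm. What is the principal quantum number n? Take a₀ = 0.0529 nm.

r_n = n²a₀/Z ⇒ n² = rZ/a₀ = 4.28 × 1 / 0.0529 ≈ 80.91
n = 9

9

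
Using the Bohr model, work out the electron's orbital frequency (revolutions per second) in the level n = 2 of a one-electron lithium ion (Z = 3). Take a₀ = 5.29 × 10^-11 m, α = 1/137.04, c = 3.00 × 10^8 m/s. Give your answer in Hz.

r = n²a₀/Z = 7.05 × 10^-11 m, v = Zαc/n = 3.28 × 10^6 m/s
f = v/(2πr) = 7.41 × 10^15 Hz

7.41 × 10^15 Hz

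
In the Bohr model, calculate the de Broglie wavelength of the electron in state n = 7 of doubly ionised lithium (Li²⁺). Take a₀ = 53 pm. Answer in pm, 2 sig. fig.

The Bohr quantisation condition is nλ = 2πr_n.
r_n = n²a₀/Z = 870 pm
λ = 2πr_n/n = 2π·870/7 = 780 pm

780 pm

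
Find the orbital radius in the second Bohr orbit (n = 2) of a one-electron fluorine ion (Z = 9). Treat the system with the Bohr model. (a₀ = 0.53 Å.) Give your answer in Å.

0.24 Å

r_n = n²a₀/Z = 2² × 0.53 / 9
    = 4 × 0.53 / 9 = 0.24 Å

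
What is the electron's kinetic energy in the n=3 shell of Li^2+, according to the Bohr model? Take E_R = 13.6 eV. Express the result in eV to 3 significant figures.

13.6 eV

For a Coulomb orbit the virial theorem gives K = −E_n.
E_n = −E_R·Z²/n², so K = E_R·Z²/n² = 13.6 × 3²/3² = 13.6 eV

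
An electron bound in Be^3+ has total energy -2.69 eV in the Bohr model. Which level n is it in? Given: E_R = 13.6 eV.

E_n = −E_R Z²/n² ⇒ n² = E_R Z²/(−E_n) = 13.6 × 4² / 2.69 ≈ 80.89
n = 9

9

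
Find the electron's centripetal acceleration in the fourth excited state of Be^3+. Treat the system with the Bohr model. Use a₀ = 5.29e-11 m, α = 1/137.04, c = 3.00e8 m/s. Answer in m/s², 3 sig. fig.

9.28e21 m/s²

r = n²a₀/Z = 3.31e-10 m, v = Zαc/n = 1.75e6 m/s
a = v²/r = (1.75e6)² / 3.31e-10 = 9.28e21 m/s²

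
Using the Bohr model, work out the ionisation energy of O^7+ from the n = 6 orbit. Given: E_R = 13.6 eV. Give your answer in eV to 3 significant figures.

E_n = −E_R·Z²/n² = −13.6 × 8²/6² eV = -24.2 eV
Ionisation energy = −E_n = 24.2 eV

24.2 eV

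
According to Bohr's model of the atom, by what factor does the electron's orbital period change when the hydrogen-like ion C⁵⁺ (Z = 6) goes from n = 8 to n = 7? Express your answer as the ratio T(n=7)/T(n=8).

343/512

T ∝ Z^-2 · n^3; with Z fixed, T ∝ n^3.
T(n=7)/T(n=8) = (7/8)^3 = 343/512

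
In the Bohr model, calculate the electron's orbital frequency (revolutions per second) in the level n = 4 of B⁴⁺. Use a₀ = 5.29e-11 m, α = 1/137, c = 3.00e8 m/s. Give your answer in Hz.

r = n²a₀/Z = 1.69e-10 m, v = Zαc/n = 2.74e6 m/s
f = v/(2πr) = 2.57e15 Hz

2.57e15 Hz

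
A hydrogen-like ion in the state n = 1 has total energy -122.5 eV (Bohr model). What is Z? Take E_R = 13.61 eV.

3

E_n = −E_R Z²/n² ⇒ Z² = −E_n n²/E_R = 122.5 × 1² / 13.61 ≈ 9.00
Z = 3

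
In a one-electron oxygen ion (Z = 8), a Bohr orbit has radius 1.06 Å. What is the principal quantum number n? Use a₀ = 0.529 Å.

r_n = n²a₀/Z ⇒ n² = rZ/a₀ = 1.06 × 8 / 0.529 ≈ 16.03
n = 4

4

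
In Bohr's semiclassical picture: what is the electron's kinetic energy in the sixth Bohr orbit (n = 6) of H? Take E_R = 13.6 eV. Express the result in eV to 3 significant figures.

0.378 eV

For a Coulomb orbit the virial theorem gives K = −E_n.
E_n = −E_R·Z²/n², so K = E_R·Z²/n² = 13.6 × 1²/6² = 0.378 eV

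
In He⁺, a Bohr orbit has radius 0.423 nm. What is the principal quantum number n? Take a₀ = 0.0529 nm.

r_n = n²a₀/Z ⇒ n² = rZ/a₀ = 0.423 × 2 / 0.0529 ≈ 15.99
n = 4

4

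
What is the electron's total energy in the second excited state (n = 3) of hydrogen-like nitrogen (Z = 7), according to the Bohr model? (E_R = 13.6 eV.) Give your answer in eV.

E_n = −E_R·Z²/n² = −13.6 × 7²/3² = -74.0 eV

-74.0 eV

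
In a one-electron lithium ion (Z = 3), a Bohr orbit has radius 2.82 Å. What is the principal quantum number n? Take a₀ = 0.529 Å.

4

r_n = n²a₀/Z ⇒ n² = rZ/a₀ = 2.82 × 3 / 0.529 ≈ 15.99
n = 4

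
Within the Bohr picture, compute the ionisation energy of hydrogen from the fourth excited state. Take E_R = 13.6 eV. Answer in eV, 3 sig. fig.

E_n = −E_R·Z²/n² = −13.6 × 1²/5² eV = -0.544 eV
Ionisation energy = −E_n = 0.544 eV

0.544 eV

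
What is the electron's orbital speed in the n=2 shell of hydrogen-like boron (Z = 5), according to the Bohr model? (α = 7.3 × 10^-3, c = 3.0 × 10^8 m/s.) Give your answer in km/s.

5500 km/s

v_n = Zαc/n = 5 × 0.0073 × 3.0 × 10^8 / 2
    = 5500 km/s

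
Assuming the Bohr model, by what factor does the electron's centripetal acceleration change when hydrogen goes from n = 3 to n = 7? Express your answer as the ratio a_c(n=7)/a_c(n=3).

81/2401

a_c ∝ Z^3 · n^-4; with Z fixed, a_c ∝ n^-4.
a_c(n=7)/a_c(n=3) = (7/3)^-4 = 81/2401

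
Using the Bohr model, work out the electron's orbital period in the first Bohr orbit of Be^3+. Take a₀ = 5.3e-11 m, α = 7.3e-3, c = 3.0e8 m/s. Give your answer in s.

r = n²a₀/Z = 1²·5.3e-11/4 = 1.3e-11 m
v = Zαc/n = 4·0.0073·3.0e8/1 = 8.8e6 m/s
T = 2πr/v = 9.5e-18 s

9.5e-18 s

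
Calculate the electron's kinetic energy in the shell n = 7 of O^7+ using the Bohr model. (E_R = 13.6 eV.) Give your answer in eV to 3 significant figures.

17.8 eV

For a Coulomb orbit the virial theorem gives K = −E_n.
E_n = −E_R·Z²/n², so K = E_R·Z²/n² = 13.6 × 8²/7² = 17.8 eV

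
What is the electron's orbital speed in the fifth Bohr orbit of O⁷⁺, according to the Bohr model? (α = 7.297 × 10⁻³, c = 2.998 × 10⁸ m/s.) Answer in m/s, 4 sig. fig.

v_n = Zαc/n = 8 × 0.007297 × 2.998 × 10⁸ / 5
    = 3.500 × 10⁶ m/s

3.500 × 10⁶ m/s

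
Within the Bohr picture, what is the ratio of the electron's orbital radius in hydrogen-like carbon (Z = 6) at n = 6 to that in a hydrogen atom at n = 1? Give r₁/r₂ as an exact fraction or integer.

r ∝ Z^-1 · n^2
r₁/r₂ = (6/1)^-1 · (6/1)^2 = 6

6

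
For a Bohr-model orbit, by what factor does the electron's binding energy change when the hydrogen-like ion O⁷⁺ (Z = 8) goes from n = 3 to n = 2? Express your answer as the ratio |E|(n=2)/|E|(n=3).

|E| ∝ Z^2 · n^-2; with Z fixed, |E| ∝ n^-2.
|E|(n=2)/|E|(n=3) = (2/3)^-2 = 9/4

9/4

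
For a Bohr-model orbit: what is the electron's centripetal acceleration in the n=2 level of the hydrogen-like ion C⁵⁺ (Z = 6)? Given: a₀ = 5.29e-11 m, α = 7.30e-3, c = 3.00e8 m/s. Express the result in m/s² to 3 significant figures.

r = n²a₀/Z = 3.53e-11 m, v = Zαc/n = 6.57e6 m/s
a = v²/r = (6.57e6)² / 3.53e-11 = 1.22e24 m/s²

1.22e24 m/s²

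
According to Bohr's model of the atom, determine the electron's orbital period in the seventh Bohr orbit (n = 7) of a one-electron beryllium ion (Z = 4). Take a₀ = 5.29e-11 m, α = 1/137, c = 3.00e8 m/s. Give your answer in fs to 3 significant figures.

r = n²a₀/Z = 7²·5.29e-11/4 = 6.48e-10 m
v = Zαc/n = 4·0.00730·3.00e8/7 = 1.25e6 m/s
T = 2πr/v = 3.25e-15 s = 3.25 fs

3.25 fs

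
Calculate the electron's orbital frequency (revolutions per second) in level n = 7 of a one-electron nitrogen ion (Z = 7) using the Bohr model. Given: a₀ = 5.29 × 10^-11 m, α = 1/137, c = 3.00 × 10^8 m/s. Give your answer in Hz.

r = n²a₀/Z = 3.70 × 10^-10 m, v = Zαc/n = 2.19 × 10^6 m/s
f = v/(2πr) = 9.41 × 10^14 Hz

9.41 × 10^14 Hz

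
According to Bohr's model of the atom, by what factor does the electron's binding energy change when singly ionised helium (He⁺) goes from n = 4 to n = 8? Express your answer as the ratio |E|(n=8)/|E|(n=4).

|E| ∝ Z^2 · n^-2; with Z fixed, |E| ∝ n^-2.
|E|(n=8)/|E|(n=4) = (8/4)^-2 = 1/4

1/4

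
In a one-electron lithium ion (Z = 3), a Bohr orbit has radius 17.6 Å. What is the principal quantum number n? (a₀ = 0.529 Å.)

r_n = n²a₀/Z ⇒ n² = rZ/a₀ = 17.6 × 3 / 0.529 ≈ 99.81
n = 10

10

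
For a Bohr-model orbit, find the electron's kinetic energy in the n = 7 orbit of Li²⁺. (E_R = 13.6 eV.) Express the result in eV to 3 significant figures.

2.50 eV

For a Coulomb orbit the virial theorem gives K = −E_n.
E_n = −E_R·Z²/n², so K = E_R·Z²/n² = 13.6 × 3²/7² = 2.50 eV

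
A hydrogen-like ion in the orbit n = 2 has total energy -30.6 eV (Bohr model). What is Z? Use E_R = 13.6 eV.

E_n = −E_R Z²/n² ⇒ Z² = −E_n n²/E_R = 30.6 × 2² / 13.6 ≈ 9.00
Z = 3

3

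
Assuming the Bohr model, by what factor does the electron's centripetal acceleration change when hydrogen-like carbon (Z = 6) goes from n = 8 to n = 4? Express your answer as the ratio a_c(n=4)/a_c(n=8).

a_c ∝ Z^3 · n^-4; with Z fixed, a_c ∝ n^-4.
a_c(n=4)/a_c(n=8) = (4/8)^-4 = 16

16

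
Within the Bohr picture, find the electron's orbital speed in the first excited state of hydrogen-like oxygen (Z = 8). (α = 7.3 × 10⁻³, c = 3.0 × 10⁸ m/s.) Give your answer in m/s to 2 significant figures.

v_n = Zαc/n = 8 × 0.0073 × 3.0 × 10⁸ / 2
    = 8.8 × 10⁶ m/s

8.8 × 10⁶ m/s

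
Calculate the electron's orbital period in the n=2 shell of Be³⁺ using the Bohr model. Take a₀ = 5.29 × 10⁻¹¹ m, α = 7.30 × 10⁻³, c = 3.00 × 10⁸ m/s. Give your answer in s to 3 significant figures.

r = n²a₀/Z = 2²·5.29 × 10⁻¹¹/4 = 5.29 × 10⁻¹¹ m
v = Zαc/n = 4·0.00730·3.00 × 10⁸/2 = 4.38 × 10⁶ m/s
T = 2πr/v = 7.59 × 10⁻¹⁷ s

7.59 × 10⁻¹⁷ s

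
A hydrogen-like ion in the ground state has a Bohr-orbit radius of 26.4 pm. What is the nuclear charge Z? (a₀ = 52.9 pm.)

2

r_n = n²a₀/Z ⇒ Z = n²a₀/r = 1² × 52.9 / 26.4 ≈ 2.00
Z = 2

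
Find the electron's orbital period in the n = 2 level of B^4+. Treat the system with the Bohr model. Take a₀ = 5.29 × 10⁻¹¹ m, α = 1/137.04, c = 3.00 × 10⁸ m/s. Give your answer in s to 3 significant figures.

4.86 × 10⁻¹⁷ s

r = n²a₀/Z = 2²·5.29 × 10⁻¹¹/5 = 4.23 × 10⁻¹¹ m
v = Zαc/n = 5·0.00730·3.00 × 10⁸/2 = 5.47 × 10⁶ m/s
T = 2πr/v = 4.86 × 10⁻¹⁷ s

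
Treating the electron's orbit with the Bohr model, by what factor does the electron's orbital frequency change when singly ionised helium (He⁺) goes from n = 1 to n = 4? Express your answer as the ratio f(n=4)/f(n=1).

1/64

f ∝ Z^2 · n^-3; with Z fixed, f ∝ n^-3.
f(n=4)/f(n=1) = (4/1)^-3 = 1/64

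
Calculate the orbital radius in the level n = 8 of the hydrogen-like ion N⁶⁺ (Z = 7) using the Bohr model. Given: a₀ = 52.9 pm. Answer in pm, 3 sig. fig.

r_n = n²a₀/Z = 8² × 52.9 / 7
    = 64 × 52.9 / 7 = 484 pm

484 pm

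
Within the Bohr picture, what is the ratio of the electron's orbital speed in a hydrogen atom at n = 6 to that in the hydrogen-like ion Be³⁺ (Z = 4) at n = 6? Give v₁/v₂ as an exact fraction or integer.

v ∝ Z^1 · n^-1
v₁/v₂ = (1/4)^1 · (6/6)^-1 = 1/4

1/4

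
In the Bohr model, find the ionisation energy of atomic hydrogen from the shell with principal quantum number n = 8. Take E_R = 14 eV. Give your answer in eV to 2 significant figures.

E_n = −E_R·Z²/n² = −14 × 1²/8² eV = -0.22 eV
Ionisation energy = −E_n = 0.22 eV

0.22 eV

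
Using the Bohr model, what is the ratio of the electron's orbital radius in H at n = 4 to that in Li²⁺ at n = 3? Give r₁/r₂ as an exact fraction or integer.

16/3

r ∝ Z^-1 · n^2
r₁/r₂ = (1/3)^-1 · (4/3)^2 = 16/3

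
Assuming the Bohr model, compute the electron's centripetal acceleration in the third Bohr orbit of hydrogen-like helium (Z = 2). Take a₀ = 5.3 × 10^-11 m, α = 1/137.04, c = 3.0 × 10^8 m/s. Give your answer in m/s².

r = n²a₀/Z = 2.4 × 10^-10 m, v = Zαc/n = 1.5 × 10^6 m/s
a = v²/r = (1.5 × 10^6)² / 2.4 × 10^-10 = 8.9 × 10^21 m/s²

8.9 × 10^21 m/s²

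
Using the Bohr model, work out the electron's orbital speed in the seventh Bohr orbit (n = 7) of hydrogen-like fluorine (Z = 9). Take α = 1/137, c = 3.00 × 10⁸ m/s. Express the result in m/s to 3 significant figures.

2.82 × 10⁶ m/s

v_n = Zαc/n = 9 × 0.00730 × 3.00 × 10⁸ / 7
    = 2.82 × 10⁶ m/s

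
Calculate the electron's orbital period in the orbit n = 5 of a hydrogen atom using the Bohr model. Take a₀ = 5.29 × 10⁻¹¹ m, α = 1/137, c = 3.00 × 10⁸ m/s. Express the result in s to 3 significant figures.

1.90 × 10⁻¹⁴ s

r = n²a₀/Z = 5²·5.29 × 10⁻¹¹/1 = 1.32 × 10⁻⁹ m
v = Zαc/n = 1·0.00730·3.00 × 10⁸/5 = 4.38 × 10⁵ m/s
T = 2πr/v = 1.90 × 10⁻¹⁴ s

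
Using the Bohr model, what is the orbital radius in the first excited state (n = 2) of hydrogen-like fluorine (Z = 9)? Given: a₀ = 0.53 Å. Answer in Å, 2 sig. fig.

r_n = n²a₀/Z = 2² × 0.53 / 9
    = 4 × 0.53 / 9 = 0.24 Å

0.24 Å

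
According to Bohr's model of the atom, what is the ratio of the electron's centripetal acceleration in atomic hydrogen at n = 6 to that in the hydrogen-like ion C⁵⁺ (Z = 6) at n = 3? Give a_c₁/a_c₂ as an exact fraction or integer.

1/3456

a_c ∝ Z^3 · n^-4
a_c₁/a_c₂ = (1/6)^3 · (6/3)^-4 = 1/3456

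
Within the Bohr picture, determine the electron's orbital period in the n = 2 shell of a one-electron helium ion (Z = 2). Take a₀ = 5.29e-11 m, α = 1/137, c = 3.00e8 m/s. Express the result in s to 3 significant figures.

3.04e-16 s

r = n²a₀/Z = 2²·5.29e-11/2 = 1.06e-10 m
v = Zαc/n = 2·0.00730·3.00e8/2 = 2.19e6 m/s
T = 2πr/v = 3.04e-16 s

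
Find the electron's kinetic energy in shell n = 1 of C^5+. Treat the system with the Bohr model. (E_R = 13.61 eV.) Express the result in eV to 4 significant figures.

490.0 eV

For a Coulomb orbit the virial theorem gives K = −E_n.
E_n = −E_R·Z²/n², so K = E_R·Z²/n² = 13.61 × 6²/1² = 490.0 eV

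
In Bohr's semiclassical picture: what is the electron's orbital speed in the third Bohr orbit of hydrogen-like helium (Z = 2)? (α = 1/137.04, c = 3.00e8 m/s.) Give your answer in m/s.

v_n = Zαc/n = 2 × 0.00730 × 3.00e8 / 3
    = 1.46e6 m/s

1.46e6 m/s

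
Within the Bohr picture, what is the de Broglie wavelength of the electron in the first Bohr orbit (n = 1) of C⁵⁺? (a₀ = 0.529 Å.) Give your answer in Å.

0.554 Å

The Bohr quantisation condition is nλ = 2πr_n.
r_n = n²a₀/Z = 0.0882 Å
λ = 2πr_n/n = 2π·0.0882/1 = 0.554 Å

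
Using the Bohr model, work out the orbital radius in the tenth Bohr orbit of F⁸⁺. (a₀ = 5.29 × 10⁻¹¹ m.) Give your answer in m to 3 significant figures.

r_n = n²a₀/Z = 10² × 5.29 × 10⁻¹¹ / 9
    = 100 × 5.29 × 10⁻¹¹ / 9 = 5.88 × 10⁻¹⁰ m

5.88 × 10⁻¹⁰ m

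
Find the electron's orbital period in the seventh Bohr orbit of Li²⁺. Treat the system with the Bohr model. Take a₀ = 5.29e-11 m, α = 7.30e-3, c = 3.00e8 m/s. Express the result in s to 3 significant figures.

r = n²a₀/Z = 7²·5.29e-11/3 = 8.64e-10 m
v = Zαc/n = 3·0.00730·3.00e8/7 = 9.39e5 m/s
T = 2πr/v = 5.78e-15 s

5.78e-15 s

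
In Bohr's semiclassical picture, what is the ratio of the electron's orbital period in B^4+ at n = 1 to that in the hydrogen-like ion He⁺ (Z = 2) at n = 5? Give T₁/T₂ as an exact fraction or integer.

T ∝ Z^-2 · n^3
T₁/T₂ = (5/2)^-2 · (1/5)^3 = 4/3125

4/3125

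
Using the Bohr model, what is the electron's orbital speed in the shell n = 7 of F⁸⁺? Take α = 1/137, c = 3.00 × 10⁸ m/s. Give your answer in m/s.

v_n = Zαc/n = 9 × 0.00730 × 3.00 × 10⁸ / 7
    = 2.82 × 10⁶ m/s

2.82 × 10⁶ m/s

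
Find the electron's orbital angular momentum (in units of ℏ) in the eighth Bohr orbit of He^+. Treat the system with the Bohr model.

L_n = nℏ, so L/ℏ = n = 8.

8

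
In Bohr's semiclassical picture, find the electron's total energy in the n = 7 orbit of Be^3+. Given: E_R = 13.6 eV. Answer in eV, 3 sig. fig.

-4.44 eV

E_n = −E_R·Z²/n² = −13.6 × 4²/7² = -4.44 eV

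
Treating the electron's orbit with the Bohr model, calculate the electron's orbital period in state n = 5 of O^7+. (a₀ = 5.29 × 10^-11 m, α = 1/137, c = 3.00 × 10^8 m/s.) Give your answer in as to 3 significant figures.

296 as

r = n²a₀/Z = 5²·5.29 × 10^-11/8 = 1.65 × 10^-10 m
v = Zαc/n = 8·0.00730·3.00 × 10^8/5 = 3.50 × 10^6 m/s
T = 2πr/v = 2.96 × 10^-16 s = 296 as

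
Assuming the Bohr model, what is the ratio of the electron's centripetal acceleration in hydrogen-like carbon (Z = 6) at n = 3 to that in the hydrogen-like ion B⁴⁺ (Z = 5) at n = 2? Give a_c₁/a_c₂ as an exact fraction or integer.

128/375

a_c ∝ Z^3 · n^-4
a_c₁/a_c₂ = (6/5)^3 · (3/2)^-4 = 128/375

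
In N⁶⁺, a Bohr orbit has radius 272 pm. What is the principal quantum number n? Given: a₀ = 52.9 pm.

6

r_n = n²a₀/Z ⇒ n² = rZ/a₀ = 272 × 7 / 52.9 ≈ 35.99
n = 6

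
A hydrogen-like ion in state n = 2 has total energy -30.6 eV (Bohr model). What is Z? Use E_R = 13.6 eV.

E_n = −E_R Z²/n² ⇒ Z² = −E_n n²/E_R = 30.6 × 2² / 13.6 ≈ 9.00
Z = 3

3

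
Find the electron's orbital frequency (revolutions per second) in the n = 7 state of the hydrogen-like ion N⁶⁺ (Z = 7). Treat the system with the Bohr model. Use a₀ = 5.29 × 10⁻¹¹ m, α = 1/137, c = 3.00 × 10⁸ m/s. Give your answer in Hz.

r = n²a₀/Z = 3.70 × 10⁻¹⁰ m, v = Zαc/n = 2.19 × 10⁶ m/s
f = v/(2πr) = 9.41 × 10¹⁴ Hz

9.41 × 10¹⁴ Hz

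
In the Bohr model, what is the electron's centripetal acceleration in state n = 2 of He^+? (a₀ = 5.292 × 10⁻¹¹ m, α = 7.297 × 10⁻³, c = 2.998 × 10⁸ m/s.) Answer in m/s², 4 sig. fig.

r = n²a₀/Z = 1.058 × 10⁻¹⁰ m, v = Zαc/n = 2.188 × 10⁶ m/s
a = v²/r = (2.188 × 10⁶)² / 1.058 × 10⁻¹⁰ = 4.522 × 10²² m/s²

4.522 × 10²² m/s²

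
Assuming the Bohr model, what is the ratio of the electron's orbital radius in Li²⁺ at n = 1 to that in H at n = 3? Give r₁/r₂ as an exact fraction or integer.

1/27

r ∝ Z^-1 · n^2
r₁/r₂ = (3/1)^-1 · (1/3)^2 = 1/27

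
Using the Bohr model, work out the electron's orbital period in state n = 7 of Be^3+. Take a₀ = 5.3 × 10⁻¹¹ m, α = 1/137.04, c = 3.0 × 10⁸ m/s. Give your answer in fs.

3.3 fs

r = n²a₀/Z = 7²·5.3 × 10⁻¹¹/4 = 6.5 × 10⁻¹⁰ m
v = Zαc/n = 4·0.0073·3.0 × 10⁸/7 = 1.3 × 10⁶ m/s
T = 2πr/v = 3.3 × 10⁻¹⁵ s = 3.3 fs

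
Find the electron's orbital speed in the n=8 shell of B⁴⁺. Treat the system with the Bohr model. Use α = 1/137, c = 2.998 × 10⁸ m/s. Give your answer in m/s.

v_n = Zαc/n = 5 × 0.007299 × 2.998 × 10⁸ / 8
    = 1.368 × 10⁶ m/s

1.368 × 10⁶ m/s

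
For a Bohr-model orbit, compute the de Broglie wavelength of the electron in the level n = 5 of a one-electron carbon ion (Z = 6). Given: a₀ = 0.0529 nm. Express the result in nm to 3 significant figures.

The Bohr quantisation condition is nλ = 2πr_n.
r_n = n²a₀/Z = 0.220 nm
λ = 2πr_n/n = 2π·0.220/5 = 0.277 nm

0.277 nm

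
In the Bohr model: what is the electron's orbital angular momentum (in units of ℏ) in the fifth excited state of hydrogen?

6

L_n = nℏ, so L/ℏ = n = 6.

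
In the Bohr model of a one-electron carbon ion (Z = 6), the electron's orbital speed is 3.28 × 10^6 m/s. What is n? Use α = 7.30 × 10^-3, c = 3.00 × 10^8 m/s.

4

v_n = Zαc/n ⇒ n = Zαc/v = 6 × 0.00730 × 3.00 × 10^8 / 3.28 × 10^6 ≈ 4.01
n = 4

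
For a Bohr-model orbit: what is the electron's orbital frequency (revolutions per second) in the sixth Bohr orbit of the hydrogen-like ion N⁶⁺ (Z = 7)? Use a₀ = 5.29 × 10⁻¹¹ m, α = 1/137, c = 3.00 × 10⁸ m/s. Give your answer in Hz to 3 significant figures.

1.49 × 10¹⁵ Hz

r = n²a₀/Z = 2.72 × 10⁻¹⁰ m, v = Zαc/n = 2.55 × 10⁶ m/s
f = v/(2πr) = 1.49 × 10¹⁵ Hz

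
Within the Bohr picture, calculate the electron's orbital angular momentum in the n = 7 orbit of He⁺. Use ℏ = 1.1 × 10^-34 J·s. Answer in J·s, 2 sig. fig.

7.7 × 10^-34 J·s

L_n = nℏ = 7 × 1.1 × 10^-34 = 7.7 × 10^-34 J·s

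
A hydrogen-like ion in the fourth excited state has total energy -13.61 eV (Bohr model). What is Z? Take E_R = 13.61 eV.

E_n = −E_R Z²/n² ⇒ Z² = −E_n n²/E_R = 13.61 × 5² / 13.61 ≈ 25.00
Z = 5

5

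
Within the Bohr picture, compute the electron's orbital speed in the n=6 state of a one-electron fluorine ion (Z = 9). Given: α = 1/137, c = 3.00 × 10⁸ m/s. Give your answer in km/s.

v_n = Zαc/n = 9 × 0.00730 × 3.00 × 10⁸ / 6
    = 3280 km/s

3280 km/s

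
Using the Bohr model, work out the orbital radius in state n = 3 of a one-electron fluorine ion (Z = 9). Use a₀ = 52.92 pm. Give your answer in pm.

52.92 pm

r_n = n²a₀/Z = 3² × 52.92 / 9
    = 9 × 52.92 / 9 = 52.92 pm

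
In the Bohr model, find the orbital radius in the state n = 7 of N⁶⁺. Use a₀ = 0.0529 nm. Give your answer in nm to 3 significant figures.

0.370 nm

r_n = n²a₀/Z = 7² × 0.0529 / 7
    = 49 × 0.0529 / 7 = 0.370 nm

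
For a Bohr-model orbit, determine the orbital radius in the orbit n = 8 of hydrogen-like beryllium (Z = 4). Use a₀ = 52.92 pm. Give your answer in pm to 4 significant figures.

846.7 pm

r_n = n²a₀/Z = 8² × 52.92 / 4
    = 64 × 52.92 / 4 = 846.7 pm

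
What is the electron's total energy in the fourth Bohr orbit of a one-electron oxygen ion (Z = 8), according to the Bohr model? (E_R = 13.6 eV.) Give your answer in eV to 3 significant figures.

E_n = −E_R·Z²/n² = −13.6 × 8²/4² = -54.4 eV

-54.4 eV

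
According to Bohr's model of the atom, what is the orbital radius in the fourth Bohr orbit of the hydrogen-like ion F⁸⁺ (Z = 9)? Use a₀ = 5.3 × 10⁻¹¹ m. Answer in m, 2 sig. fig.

r_n = n²a₀/Z = 4² × 5.3 × 10⁻¹¹ / 9
    = 16 × 5.3 × 10⁻¹¹ / 9 = 9.4 × 10⁻¹¹ m

9.4 × 10⁻¹¹ m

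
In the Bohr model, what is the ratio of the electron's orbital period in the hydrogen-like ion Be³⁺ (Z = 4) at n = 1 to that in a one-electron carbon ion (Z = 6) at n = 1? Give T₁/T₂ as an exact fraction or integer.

9/4

T ∝ Z^-2 · n^3
T₁/T₂ = (4/6)^-2 · (1/1)^3 = 9/4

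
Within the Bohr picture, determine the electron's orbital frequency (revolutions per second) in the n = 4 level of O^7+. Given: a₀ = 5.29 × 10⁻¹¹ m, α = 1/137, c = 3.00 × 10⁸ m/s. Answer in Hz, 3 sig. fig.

6.59 × 10¹⁵ Hz

r = n²a₀/Z = 1.06 × 10⁻¹⁰ m, v = Zαc/n = 4.38 × 10⁶ m/s
f = v/(2πr) = 6.59 × 10¹⁵ Hz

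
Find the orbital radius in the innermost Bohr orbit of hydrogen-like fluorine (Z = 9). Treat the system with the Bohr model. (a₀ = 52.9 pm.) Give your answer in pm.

5.88 pm

r_n = n²a₀/Z = 1² × 52.9 / 9
    = 1 × 52.9 / 9 = 5.88 pm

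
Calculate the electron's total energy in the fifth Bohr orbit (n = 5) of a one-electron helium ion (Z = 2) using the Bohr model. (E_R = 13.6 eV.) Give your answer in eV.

-2.18 eV

E_n = −E_R·Z²/n² = −13.6 × 2²/5² = -2.18 eV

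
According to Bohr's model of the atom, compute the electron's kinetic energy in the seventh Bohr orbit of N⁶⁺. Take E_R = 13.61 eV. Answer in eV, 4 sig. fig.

For a Coulomb orbit the virial theorem gives K = −E_n.
E_n = −E_R·Z²/n², so K = E_R·Z²/n² = 13.61 × 7²/7² = 13.61 eV

13.61 eV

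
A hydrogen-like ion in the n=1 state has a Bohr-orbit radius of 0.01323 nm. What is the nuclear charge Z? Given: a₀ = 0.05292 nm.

r_n = n²a₀/Z ⇒ Z = n²a₀/r = 1² × 0.05292 / 0.01323 ≈ 4.00
Z = 4

4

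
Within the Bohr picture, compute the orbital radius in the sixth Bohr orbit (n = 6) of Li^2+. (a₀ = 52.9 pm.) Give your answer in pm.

r_n = n²a₀/Z = 6² × 52.9 / 3
    = 36 × 52.9 / 3 = 635 pm

635 pm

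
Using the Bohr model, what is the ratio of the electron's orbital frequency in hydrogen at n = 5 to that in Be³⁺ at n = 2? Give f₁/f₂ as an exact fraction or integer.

f ∝ Z^2 · n^-3
f₁/f₂ = (1/4)^2 · (5/2)^-3 = 1/250

1/250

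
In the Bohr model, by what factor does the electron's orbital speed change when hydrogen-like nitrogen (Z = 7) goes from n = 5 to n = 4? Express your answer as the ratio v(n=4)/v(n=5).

5/4

v ∝ Z^1 · n^-1; with Z fixed, v ∝ n^-1.
v(n=4)/v(n=5) = (4/5)^-1 = 5/4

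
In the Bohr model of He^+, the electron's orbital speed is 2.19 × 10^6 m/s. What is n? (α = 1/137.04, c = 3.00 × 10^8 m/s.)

v_n = Zαc/n ⇒ n = Zαc/v = 2 × 0.00730 × 3.00 × 10^8 / 2.19 × 10^6 ≈ 2.00
n = 2

2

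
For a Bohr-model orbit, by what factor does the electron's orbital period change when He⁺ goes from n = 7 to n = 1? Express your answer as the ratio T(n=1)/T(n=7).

T ∝ Z^-2 · n^3; with Z fixed, T ∝ n^3.
T(n=1)/T(n=7) = (1/7)^3 = 1/343

1/343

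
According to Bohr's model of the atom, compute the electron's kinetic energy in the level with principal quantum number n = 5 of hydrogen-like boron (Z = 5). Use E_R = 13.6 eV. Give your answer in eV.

13.6 eV

For a Coulomb orbit the virial theorem gives K = −E_n.
E_n = −E_R·Z²/n², so K = E_R·Z²/n² = 13.6 × 5²/5² = 13.6 eV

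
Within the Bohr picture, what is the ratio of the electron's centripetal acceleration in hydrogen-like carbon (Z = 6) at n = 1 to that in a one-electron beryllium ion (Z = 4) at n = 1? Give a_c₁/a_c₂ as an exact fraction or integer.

27/8

a_c ∝ Z^3 · n^-4
a_c₁/a_c₂ = (6/4)^3 · (1/1)^-4 = 27/8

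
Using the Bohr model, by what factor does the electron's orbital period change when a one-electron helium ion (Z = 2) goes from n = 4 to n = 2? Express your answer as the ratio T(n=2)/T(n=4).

1/8

T ∝ Z^-2 · n^3; with Z fixed, T ∝ n^3.
T(n=2)/T(n=4) = (2/4)^3 = 1/8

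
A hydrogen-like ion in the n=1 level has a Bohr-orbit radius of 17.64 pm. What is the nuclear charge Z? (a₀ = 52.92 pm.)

3

r_n = n²a₀/Z ⇒ Z = n²a₀/r = 1² × 52.92 / 17.64 ≈ 3.00
Z = 3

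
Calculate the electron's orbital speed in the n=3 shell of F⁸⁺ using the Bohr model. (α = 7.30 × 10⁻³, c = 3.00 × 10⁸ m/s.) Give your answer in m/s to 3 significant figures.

6.57 × 10⁶ m/s

v_n = Zαc/n = 9 × 0.00730 × 3.00 × 10⁸ / 3
    = 6.57 × 10⁶ m/s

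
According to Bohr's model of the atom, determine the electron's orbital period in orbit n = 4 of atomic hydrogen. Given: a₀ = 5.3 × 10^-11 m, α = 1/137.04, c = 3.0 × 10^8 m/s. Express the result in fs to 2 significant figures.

r = n²a₀/Z = 4²·5.3 × 10^-11/1 = 8.5 × 10^-10 m
v = Zαc/n = 1·0.0073·3.0 × 10^8/4 = 5.5 × 10^5 m/s
T = 2πr/v = 9.7 × 10^-15 s = 9.7 fs

9.7 fs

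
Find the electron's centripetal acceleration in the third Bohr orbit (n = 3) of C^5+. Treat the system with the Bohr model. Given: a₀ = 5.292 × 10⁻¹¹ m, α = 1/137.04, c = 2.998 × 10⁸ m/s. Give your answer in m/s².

2.412 × 10²³ m/s²

r = n²a₀/Z = 7.938 × 10⁻¹¹ m, v = Zαc/n = 4.375 × 10⁶ m/s
a = v²/r = (4.375 × 10⁶)² / 7.938 × 10⁻¹¹ = 2.412 × 10²³ m/s²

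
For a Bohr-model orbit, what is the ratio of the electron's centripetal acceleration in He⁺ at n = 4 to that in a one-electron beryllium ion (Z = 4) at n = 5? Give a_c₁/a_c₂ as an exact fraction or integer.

625/2048

a_c ∝ Z^3 · n^-4
a_c₁/a_c₂ = (2/4)^3 · (4/5)^-4 = 625/2048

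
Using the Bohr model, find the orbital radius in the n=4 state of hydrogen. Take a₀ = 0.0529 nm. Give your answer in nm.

r_n = n²a₀/Z = 4² × 0.0529 / 1
    = 16 × 0.0529 / 1 = 0.846 nm

0.846 nm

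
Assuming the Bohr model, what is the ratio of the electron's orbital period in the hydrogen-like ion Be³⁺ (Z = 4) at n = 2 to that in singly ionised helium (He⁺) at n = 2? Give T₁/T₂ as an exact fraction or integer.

T ∝ Z^-2 · n^3
T₁/T₂ = (4/2)^-2 · (2/2)^3 = 1/4

1/4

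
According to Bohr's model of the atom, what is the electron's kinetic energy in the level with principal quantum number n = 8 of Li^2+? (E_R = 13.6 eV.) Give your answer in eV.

For a Coulomb orbit the virial theorem gives K = −E_n.
E_n = −E_R·Z²/n², so K = E_R·Z²/n² = 13.6 × 3²/8² = 1.91 eV

1.91 eV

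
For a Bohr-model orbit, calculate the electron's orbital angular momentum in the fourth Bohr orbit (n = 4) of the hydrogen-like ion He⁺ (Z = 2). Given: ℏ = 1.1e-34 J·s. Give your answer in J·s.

4.4e-34 J·s

L_n = nℏ = 4 × 1.1e-34 = 4.4e-34 J·s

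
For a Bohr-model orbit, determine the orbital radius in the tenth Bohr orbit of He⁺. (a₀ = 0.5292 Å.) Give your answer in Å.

26.46 Å

r_n = n²a₀/Z = 10² × 0.5292 / 2
    = 100 × 0.5292 / 2 = 26.46 Å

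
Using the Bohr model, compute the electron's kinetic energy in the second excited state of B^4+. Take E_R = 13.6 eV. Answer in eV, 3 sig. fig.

For a Coulomb orbit the virial theorem gives K = −E_n.
E_n = −E_R·Z²/n², so K = E_R·Z²/n² = 13.6 × 5²/3² = 37.8 eV

37.8 eV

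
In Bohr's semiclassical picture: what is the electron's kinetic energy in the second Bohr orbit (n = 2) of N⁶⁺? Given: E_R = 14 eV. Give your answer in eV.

170 eV

For a Coulomb orbit the virial theorem gives K = −E_n.
E_n = −E_R·Z²/n², so K = E_R·Z²/n² = 14 × 7²/2² = 170 eV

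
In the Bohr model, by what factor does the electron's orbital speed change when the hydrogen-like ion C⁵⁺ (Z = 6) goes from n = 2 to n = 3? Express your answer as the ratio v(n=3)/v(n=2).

2/3

v ∝ Z^1 · n^-1; with Z fixed, v ∝ n^-1.
v(n=3)/v(n=2) = (3/2)^-1 = 2/3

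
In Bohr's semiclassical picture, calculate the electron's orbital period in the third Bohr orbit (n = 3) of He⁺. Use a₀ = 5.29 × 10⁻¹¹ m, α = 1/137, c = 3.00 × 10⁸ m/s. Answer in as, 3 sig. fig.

r = n²a₀/Z = 3²·5.29 × 10⁻¹¹/2 = 2.38 × 10⁻¹⁰ m
v = Zαc/n = 2·0.00730·3.00 × 10⁸/3 = 1.46 × 10⁶ m/s
T = 2πr/v = 1.02 × 10⁻¹⁵ s = 1020 as

1020 as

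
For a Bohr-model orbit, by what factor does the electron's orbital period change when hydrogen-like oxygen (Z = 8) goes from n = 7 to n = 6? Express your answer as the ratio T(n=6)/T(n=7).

T ∝ Z^-2 · n^3; with Z fixed, T ∝ n^3.
T(n=6)/T(n=7) = (6/7)^3 = 216/343

216/343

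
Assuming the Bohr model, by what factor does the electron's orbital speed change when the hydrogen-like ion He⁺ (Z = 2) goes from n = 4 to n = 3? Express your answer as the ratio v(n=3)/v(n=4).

4/3

v ∝ Z^1 · n^-1; with Z fixed, v ∝ n^-1.
v(n=3)/v(n=4) = (3/4)^-1 = 4/3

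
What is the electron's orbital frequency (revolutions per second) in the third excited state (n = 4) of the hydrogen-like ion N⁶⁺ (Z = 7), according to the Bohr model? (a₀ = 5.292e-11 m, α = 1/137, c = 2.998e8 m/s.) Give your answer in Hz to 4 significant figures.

5.039e15 Hz

r = n²a₀/Z = 1.210e-10 m, v = Zαc/n = 3.830e6 m/s
f = v/(2πr) = 5.039e15 Hz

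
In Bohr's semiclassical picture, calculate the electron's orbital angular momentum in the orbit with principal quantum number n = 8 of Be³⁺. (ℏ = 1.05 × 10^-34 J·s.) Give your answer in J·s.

L_n = nℏ = 8 × 1.05 × 10^-34 = 8.40 × 10^-34 J·s

8.40 × 10^-34 J·s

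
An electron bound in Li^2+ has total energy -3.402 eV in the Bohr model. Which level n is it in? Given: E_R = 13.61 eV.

E_n = −E_R Z²/n² ⇒ n² = E_R Z²/(−E_n) = 13.61 × 3² / 3.402 ≈ 36.01
n = 6

6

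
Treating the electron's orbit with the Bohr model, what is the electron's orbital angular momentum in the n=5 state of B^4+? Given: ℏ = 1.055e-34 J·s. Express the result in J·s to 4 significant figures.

5.275e-34 J·s

L_n = nℏ = 5 × 1.055e-34 = 5.275e-34 J·s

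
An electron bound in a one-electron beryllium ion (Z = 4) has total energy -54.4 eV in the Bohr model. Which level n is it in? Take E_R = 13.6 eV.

2

E_n = −E_R Z²/n² ⇒ n² = E_R Z²/(−E_n) = 13.6 × 4² / 54.4 ≈ 4.00
n = 2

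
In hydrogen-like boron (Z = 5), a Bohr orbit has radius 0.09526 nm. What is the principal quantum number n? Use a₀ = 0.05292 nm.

r_n = n²a₀/Z ⇒ n² = rZ/a₀ = 0.09526 × 5 / 0.05292 ≈ 9.00
n = 3

3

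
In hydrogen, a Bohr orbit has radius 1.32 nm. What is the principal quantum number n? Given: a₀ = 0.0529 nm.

5

r_n = n²a₀/Z ⇒ n² = rZ/a₀ = 1.32 × 1 / 0.0529 ≈ 24.95
n = 5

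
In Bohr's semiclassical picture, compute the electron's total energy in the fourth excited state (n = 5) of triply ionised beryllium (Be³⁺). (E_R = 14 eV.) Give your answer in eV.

E_n = −E_R·Z²/n² = −14 × 4²/5² = -9.0 eV

-9.0 eV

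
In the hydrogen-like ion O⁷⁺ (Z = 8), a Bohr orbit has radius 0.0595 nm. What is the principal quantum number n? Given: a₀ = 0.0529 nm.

r_n = n²a₀/Z ⇒ n² = rZ/a₀ = 0.0595 × 8 / 0.0529 ≈ 9.00
n = 3

3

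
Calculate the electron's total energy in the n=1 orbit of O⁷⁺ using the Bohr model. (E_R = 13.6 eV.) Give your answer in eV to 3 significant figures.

-870 eV

E_n = −E_R·Z²/n² = −13.6 × 8²/1² = -870 eV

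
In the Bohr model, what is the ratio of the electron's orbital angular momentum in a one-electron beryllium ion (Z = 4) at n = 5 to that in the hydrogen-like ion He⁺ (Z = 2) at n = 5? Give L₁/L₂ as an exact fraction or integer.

L = nℏ is independent of Z.
L₁/L₂ = n₁/n₂ = 5/5 = 1

1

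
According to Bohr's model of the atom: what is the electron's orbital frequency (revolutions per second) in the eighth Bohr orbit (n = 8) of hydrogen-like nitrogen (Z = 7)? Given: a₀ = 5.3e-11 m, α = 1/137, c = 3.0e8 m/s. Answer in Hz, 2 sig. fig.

r = n²a₀/Z = 4.8e-10 m, v = Zαc/n = 1.9e6 m/s
f = v/(2πr) = 6.3e14 Hz

6.3e14 Hz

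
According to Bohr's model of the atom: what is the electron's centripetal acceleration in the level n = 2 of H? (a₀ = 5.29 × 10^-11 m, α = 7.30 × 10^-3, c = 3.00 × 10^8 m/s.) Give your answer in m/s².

r = n²a₀/Z = 2.12 × 10^-10 m, v = Zαc/n = 1.09 × 10^6 m/s
a = v²/r = (1.09 × 10^6)² / 2.12 × 10^-10 = 5.67 × 10^21 m/s²

5.67 × 10^21 m/s²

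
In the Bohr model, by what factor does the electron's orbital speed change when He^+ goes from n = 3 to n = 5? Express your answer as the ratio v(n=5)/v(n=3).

v ∝ Z^1 · n^-1; with Z fixed, v ∝ n^-1.
v(n=5)/v(n=3) = (5/3)^-1 = 3/5

3/5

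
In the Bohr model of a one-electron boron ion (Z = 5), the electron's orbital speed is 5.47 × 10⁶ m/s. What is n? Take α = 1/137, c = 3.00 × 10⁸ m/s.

v_n = Zαc/n ⇒ n = Zαc/v = 5 × 0.00730 × 3.00 × 10⁸ / 5.47 × 10⁶ ≈ 2.00
n = 2

2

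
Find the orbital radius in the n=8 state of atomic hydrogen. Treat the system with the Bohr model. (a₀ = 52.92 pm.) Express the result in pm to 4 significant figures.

r_n = n²a₀/Z = 8² × 52.92 / 1
    = 64 × 52.92 / 1 = 3387 pm

3387 pm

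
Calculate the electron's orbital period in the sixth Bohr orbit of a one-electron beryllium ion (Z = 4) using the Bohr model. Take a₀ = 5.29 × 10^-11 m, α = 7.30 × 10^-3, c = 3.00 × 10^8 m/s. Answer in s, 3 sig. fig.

r = n²a₀/Z = 6²·5.29 × 10^-11/4 = 4.76 × 10^-10 m
v = Zαc/n = 4·0.00730·3.00 × 10^8/6 = 1.46 × 10^6 m/s
T = 2πr/v = 2.05 × 10^-15 s

2.05 × 10^-15 s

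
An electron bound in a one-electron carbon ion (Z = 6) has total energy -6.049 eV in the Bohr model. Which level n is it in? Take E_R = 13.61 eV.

9

E_n = −E_R Z²/n² ⇒ n² = E_R Z²/(−E_n) = 13.61 × 6² / 6.049 ≈ 81.00
n = 9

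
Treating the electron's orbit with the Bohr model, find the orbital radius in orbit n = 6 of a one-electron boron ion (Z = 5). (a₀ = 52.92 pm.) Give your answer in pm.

r_n = n²a₀/Z = 6² × 52.92 / 5
    = 36 × 52.92 / 5 = 381.0 pm

381.0 pm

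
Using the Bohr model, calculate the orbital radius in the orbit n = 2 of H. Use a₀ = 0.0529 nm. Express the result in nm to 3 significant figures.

0.212 nm

r_n = n²a₀/Z = 2² × 0.0529 / 1
    = 4 × 0.0529 / 1 = 0.212 nm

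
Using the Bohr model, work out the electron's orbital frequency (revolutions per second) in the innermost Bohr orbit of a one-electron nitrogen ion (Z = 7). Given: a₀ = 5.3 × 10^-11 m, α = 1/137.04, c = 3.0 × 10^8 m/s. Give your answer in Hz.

3.2 × 10^17 Hz

r = n²a₀/Z = 7.6 × 10^-12 m, v = Zαc/n = 1.5 × 10^7 m/s
f = v/(2πr) = 3.2 × 10^17 Hz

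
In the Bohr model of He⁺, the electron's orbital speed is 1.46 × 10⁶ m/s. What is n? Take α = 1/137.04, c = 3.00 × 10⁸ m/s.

3

v_n = Zαc/n ⇒ n = Zαc/v = 2 × 0.00730 × 3.00 × 10⁸ / 1.46 × 10⁶ ≈ 3.00
n = 3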